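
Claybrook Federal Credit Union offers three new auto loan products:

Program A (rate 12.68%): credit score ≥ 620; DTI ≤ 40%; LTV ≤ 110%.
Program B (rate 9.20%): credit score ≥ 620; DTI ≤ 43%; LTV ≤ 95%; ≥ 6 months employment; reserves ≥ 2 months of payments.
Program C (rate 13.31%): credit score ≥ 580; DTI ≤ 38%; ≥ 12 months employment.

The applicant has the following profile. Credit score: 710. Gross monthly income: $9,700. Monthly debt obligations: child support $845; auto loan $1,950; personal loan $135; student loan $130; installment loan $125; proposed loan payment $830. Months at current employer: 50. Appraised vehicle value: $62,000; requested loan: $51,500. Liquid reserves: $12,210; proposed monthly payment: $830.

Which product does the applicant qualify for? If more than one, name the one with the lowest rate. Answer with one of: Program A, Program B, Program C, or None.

Program B

Total debts = (845 + 1,950 + 135 + 130 + 125 + 830) = 4,015; DTI = 4,015/9,700 = 41.4%.
LTV = 51,500/62,000 = 83.1%.
Reserves = 12,210/830 = 14.7 months.
Program A: score 710 ≥ 620; DTI 41.4% > 40%; LTV 83.1% ≤ 110% → does not qualify.
Program B: score 710 ≥ 620; DTI 41.4% ≤ 43%; LTV 83.1% ≤ 95%; employment 50 ≥ 6 mo; reserves 14.7 ≥ 2 mo → qualifies.
Program C: score 710 ≥ 580; DTI 41.4% > 38%; employment 50 ≥ 12 mo → does not qualify.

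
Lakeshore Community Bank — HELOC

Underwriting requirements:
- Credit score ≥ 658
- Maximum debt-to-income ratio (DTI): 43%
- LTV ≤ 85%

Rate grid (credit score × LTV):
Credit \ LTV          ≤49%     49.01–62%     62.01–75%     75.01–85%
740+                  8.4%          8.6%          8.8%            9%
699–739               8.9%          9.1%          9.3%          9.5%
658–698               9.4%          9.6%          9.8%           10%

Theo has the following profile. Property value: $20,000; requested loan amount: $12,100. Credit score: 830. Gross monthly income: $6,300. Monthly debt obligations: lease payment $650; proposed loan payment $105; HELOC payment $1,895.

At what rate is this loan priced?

Credit score 830 ≥ 658; Total monthly debts = (650 + 105 + 1,895) = 2,650. Debt-to-income = 2,650/6,300 = 42.1% — meets 43% limit
LTV: 12,100 ÷ 20,000 = 60.5%, within 85% cap
Score 830 is in the 740+ band; LTV 60.5% is in the 49.01–62% band → 8.6%.

8.6%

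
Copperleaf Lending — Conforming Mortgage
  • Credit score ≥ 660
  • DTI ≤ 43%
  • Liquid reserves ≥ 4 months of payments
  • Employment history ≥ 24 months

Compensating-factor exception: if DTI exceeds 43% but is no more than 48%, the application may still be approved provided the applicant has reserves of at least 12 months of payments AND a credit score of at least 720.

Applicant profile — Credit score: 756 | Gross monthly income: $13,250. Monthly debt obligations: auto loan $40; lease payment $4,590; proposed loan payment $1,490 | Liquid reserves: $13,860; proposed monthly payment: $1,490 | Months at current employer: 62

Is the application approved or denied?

Credit score 756 ≥ 660 (meets base)
Total debts = (40 + 4,590 + 1,490) = 6,120. DTI = 6,120/13,250 = 46.2% > 43% — standard DTI limit exceeded.
Reserves = 13,860/1,490 = 9.3 months ≥ 4
Employment 62 ≥ 24 months
DTI 46.2% is within the 43%–48% exception band; checking compensating factors.
Override check — reserves: 9.3 mo (short of 12); score: 756 (ok).
Compensating-factor requirement not fully met.

Denied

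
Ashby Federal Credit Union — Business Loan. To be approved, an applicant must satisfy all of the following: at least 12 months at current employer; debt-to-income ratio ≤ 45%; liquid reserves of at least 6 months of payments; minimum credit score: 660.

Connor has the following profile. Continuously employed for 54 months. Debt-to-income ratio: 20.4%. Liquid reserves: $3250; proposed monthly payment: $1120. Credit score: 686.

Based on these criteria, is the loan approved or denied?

Denied

Employment 54 ≥ 12 months
DTI 20.4% is within the 45% limit
Reserves = 3,250/1,120 = 2.9 months < 6
Credit score 686 ≥ 660 (meets)
Fails on reserves.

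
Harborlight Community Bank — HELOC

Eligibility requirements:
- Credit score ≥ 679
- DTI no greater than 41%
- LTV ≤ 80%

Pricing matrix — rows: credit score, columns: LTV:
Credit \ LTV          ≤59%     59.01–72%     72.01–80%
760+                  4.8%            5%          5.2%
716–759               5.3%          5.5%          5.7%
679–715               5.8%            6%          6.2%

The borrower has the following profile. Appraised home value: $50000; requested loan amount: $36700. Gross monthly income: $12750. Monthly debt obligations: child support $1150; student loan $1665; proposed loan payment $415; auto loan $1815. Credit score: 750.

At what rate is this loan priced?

5.7%

Credit score 750 ≥ 679; Total monthly debts = (1,150 + 1,665 + 415 + 1,815) = 5,045. Debt-to-income = 5,045/12,750 = 39.6% — meets 41% limit
LTV: 36,700 ÷ 50,000 = 73.4%, within 80% cap
Score 750 is in the 716–759 band; LTV 73.4% is in the 72.01–80% band → 5.7%.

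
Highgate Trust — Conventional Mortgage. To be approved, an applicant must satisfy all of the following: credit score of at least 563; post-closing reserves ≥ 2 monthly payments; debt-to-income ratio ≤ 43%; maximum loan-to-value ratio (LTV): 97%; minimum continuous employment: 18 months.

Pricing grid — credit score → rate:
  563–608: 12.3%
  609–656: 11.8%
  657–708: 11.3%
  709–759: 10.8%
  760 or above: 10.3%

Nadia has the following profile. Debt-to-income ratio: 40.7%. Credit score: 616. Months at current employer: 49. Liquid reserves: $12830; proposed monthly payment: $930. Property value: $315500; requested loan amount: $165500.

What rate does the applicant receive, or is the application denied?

Approved at 11.8%

Credit score 616 ≥ 563 (meets minimum)
Loan-to-value = 165,500/315,500 = 52.5% — pass (97% max)
Employment 49 ≥ 18 months
DTI 40.7% is within the 43% limit
Reserves = 12,830/930 = 13.8 months ≥ 2
All requirements met. Score 616 falls in the 609–656 tier → 11.8%.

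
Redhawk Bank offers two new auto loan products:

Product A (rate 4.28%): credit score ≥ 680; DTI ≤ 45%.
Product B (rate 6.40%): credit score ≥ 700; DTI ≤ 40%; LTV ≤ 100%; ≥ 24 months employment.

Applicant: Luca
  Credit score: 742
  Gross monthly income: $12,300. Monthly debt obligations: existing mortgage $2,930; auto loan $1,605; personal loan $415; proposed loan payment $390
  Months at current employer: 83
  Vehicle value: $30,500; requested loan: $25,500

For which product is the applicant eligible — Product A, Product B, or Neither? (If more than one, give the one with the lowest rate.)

Total debts = (2,930 + 1,605 + 415 + 390) = 5,340; DTI = 5,340/12,300 = 43.4%.
LTV = 25,500/30,500 = 83.6%.
Product A: score 742 ≥ 680; DTI 43.4% ≤ 45% → qualifies.
Product B: score 742 ≥ 700; DTI 43.4% > 40%; LTV 83.6% ≤ 100%; employment 83 ≥ 24 mo → does not qualify.

Product A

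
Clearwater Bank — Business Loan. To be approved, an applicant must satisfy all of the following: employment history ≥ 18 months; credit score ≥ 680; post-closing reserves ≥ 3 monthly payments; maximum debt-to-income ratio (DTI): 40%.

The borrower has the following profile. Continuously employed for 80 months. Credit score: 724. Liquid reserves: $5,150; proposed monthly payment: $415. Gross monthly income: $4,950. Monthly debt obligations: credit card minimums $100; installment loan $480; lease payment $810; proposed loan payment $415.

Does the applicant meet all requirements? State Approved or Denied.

Employment 80 ≥ 18 months
Credit score 724 ≥ 680 (meets)
Reserves: 5,150 ÷ 415 = 12.4 months (meets 3-month minimum)
Total monthly debts = (100 + 480 + 810 + 415) = 1,805. DTI = 1,805/4,950 = 36.5% ≤ 40%
All criteria satisfied.

Approved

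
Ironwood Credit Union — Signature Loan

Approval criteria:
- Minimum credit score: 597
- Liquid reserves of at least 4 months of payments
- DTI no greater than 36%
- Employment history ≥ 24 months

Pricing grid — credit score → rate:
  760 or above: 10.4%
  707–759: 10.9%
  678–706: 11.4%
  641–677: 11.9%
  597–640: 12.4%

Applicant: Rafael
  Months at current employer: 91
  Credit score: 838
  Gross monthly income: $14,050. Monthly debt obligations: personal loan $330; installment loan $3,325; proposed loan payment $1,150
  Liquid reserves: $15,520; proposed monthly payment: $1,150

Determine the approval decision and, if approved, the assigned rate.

Approved at 10.4%

Credit score 838 ≥ 597 (meets minimum)
Total monthly debts = (330 + 3,325 + 1,150) = 4,805. Debt-to-income = 4,805/14,050 = 34.2% — meets 36% limit
Reserves = 15,520/1,150 = 13.5 months ≥ 4
Employment 91 ≥ 24 months
All requirements met. Score 838 falls in the 760 or above tier → 10.4%.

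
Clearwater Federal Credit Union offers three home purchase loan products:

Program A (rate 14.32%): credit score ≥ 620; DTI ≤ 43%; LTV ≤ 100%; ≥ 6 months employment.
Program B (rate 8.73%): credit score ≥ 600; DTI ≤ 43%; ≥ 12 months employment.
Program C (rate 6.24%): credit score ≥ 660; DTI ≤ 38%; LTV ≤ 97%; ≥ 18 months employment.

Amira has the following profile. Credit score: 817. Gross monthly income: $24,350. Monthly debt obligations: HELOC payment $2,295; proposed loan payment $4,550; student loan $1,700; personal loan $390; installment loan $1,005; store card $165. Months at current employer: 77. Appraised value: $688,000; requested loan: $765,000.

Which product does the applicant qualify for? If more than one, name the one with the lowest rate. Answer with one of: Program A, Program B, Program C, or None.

Total debts = (2,295 + 4,550 + 1,700 + 390 + 1,005 + 165) = 10,105; DTI = 10,105/24,350 = 41.5%.
LTV = 765,000/688,000 = 111.2%.
Program A: score 817 ≥ 620; DTI 41.5% ≤ 43%; LTV 111.2% > 100%; employment 77 ≥ 6 mo → does not qualify.
Program B: score 817 ≥ 600; DTI 41.5% ≤ 43%; employment 77 ≥ 12 mo → qualifies.
Program C: score 817 ≥ 660; DTI 41.5% > 38%; LTV 111.2% > 97%; employment 77 ≥ 18 mo → does not qualify.

Program B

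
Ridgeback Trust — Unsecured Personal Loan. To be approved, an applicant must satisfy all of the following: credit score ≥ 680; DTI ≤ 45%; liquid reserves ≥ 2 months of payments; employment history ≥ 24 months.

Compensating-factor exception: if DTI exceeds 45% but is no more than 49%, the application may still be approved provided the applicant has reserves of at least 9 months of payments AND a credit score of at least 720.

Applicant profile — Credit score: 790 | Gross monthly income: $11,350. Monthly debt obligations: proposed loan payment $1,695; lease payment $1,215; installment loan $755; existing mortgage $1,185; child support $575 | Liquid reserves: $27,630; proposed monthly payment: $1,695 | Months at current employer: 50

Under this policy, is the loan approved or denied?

Approved

Credit score 790 ≥ 680 (meets base)
Total debts = (1,695 + 1,215 + 755 + 1,185 + 575) = 5,425. DTI = 5,425/11,350 = 47.8% > 45% — standard DTI limit exceeded.
Reserves: 27,630 ÷ 1,695 = 16.3 months (meets 2-month minimum)
Employment 50 ≥ 24 months
47.8% falls in the override range (45%–49%), so the compensating-factor test applies.
Reserves 16.3 ≥ 9 months; credit score 790 ≥ 720.
Both compensating conditions met → exception applies.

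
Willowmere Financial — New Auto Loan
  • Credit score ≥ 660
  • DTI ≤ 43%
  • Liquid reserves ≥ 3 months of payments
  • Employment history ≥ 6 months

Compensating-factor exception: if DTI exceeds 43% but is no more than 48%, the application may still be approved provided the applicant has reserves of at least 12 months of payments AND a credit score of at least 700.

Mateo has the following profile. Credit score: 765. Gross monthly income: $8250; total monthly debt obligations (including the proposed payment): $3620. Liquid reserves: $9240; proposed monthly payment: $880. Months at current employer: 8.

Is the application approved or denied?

Credit score 765 ≥ 660 (meets base)
DTI = 3,620/8,250 = 43.9% > 43% — standard DTI limit exceeded.
Liquid reserves cover 9,240/880 = 10.5 months — ≥ 3 required
Employment 8 ≥ 6 months
43.9% falls in the override range (43%–48%), so the compensating-factor test applies.
Reserves 10.5 < 12 months; credit score 765 ≥ 700.
Compensating-factor requirement not fully met.

Denied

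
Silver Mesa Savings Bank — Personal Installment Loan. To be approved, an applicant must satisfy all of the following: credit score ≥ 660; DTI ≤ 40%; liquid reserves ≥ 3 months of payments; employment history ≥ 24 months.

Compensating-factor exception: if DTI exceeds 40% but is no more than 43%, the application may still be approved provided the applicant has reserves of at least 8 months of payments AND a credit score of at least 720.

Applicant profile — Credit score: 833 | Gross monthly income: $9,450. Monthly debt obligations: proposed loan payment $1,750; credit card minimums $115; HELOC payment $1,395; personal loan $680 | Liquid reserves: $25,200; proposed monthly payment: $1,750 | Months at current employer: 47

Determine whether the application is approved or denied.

Credit score 833 ≥ 660 (meets base)
Total debts = (1,750 + 115 + 1,395 + 680) = 3,940. DTI: 3,940 ÷ 9,450 = 41.7%, over the 40% base limit.
Reserves: 25,200 ÷ 1,750 = 14.4 months (meets 3-month minimum)
Employment 47 ≥ 24 months
DTI 41.7% is within the 40%–43% exception band; checking compensating factors.
Reserves 14.4 ≥ 8 months; credit score 833 ≥ 720.
Both compensating conditions met → exception applies.

Approved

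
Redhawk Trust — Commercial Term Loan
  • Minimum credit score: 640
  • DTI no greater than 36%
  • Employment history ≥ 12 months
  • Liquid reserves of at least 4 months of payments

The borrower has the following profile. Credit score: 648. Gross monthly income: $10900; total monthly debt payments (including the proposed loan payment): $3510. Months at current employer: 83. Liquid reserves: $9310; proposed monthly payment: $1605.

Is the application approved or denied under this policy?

Credit score 648 ≥ 640 (meets)
DTI: 3,510 ÷ 10,900 = 32.2%, within the 36% cap
Employment 83 ≥ 12 months
Liquid reserves cover 9,310/1,605 = 5.8 months — ≥ 4 required
All criteria satisfied.

Approved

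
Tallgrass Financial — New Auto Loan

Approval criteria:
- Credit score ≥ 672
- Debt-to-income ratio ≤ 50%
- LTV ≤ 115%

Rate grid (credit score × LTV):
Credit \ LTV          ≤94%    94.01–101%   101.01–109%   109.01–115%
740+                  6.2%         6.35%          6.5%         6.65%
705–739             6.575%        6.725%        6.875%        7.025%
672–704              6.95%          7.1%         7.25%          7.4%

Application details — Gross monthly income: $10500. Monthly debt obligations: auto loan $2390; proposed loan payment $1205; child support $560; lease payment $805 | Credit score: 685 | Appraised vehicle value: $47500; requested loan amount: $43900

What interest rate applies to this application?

Credit score 685 ≥ 672; Total monthly debts = (2,390 + 1,205 + 560 + 805) = 4,960. DTI: 4,960 ÷ 10,500 = 47.2%, within the 50% cap
LTV: 43,900 ÷ 47,500 = 92.4%, within 115% cap
Score 685 is in the 672–704 band; LTV 92.4% is in the ≤94% band → 6.95%.

6.95%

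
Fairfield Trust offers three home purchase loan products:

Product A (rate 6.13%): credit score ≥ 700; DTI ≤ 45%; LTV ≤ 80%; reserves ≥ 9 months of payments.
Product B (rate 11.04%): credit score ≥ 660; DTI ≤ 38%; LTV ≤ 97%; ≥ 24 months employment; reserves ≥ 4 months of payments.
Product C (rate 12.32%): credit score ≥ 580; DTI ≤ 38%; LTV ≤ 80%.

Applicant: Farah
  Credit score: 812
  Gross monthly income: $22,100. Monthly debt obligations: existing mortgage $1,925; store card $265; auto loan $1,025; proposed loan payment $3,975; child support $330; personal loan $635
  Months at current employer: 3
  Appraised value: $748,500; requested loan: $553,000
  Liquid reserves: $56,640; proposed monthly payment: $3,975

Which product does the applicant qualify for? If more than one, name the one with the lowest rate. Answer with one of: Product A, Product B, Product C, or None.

Product A

Total debts = (1,925 + 265 + 1,025 + 3,975 + 330 + 635) = 8,155; DTI = 8,155/22,100 = 36.9%.
LTV = 553,000/748,500 = 73.9%.
Reserves = 56,640/3,975 = 14.2 months.
Product A: score 812 ≥ 700; DTI 36.9% ≤ 45%; LTV 73.9% ≤ 80%; reserves 14.2 ≥ 9 mo → qualifies.
Product B: score 812 ≥ 660; DTI 36.9% ≤ 38%; LTV 73.9% ≤ 97%; employment 3 < 24 mo; reserves 14.2 ≥ 4 mo → does not qualify.
Product C: score 812 ≥ 580; DTI 36.9% ≤ 38%; LTV 73.9% ≤ 80% → qualifies.
Qualifying: Product A, Product C. Lowest rate is 6.13% → Product A.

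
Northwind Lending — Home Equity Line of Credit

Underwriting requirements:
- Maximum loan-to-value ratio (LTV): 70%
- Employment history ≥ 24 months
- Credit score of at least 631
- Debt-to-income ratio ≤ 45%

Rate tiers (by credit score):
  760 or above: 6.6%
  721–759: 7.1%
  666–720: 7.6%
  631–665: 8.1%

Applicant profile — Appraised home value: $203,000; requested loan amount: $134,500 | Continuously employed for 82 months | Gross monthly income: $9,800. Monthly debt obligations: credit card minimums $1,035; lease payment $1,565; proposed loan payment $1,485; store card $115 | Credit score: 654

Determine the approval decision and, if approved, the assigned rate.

Credit score 654 ≥ 631 (meets minimum)
Total monthly debts = (1,035 + 1,565 + 1,485 + 115) = 4,200. DTI: 4,200 ÷ 9,800 = 42.9%, within the 45% cap
Employment 82 ≥ 24 months
LTV = 134,500/203,000 = 66.3% ≤ 70%
All requirements met. Score 654 falls in the 631–665 tier → 8.1%.

Approved at 8.1%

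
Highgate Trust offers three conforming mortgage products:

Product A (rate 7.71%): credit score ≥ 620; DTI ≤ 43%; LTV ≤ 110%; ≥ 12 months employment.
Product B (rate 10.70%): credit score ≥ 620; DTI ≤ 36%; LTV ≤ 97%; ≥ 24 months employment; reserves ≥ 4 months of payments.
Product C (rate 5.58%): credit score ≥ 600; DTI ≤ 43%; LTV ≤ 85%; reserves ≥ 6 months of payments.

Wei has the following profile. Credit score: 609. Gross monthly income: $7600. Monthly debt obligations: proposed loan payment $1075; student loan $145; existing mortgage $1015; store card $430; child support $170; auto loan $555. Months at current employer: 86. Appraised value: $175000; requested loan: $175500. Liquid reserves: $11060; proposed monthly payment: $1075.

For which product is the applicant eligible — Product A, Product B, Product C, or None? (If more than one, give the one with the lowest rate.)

None

Total debts = (1,075 + 145 + 1,015 + 430 + 170 + 555) = 3,390; DTI = 3,390/7,600 = 44.6%.
LTV = 175,500/175,000 = 100.3%.
Reserves = 11,060/1,075 = 10.3 months.
Product A: score 609 < 620; DTI 44.6% > 43%; LTV 100.3% ≤ 110%; employment 86 ≥ 12 mo → does not qualify.
Product B: score 609 < 620; DTI 44.6% > 36%; LTV 100.3% > 97%; employment 86 ≥ 24 mo; reserves 10.3 ≥ 4 mo → does not qualify.
Product C: score 609 ≥ 600; DTI 44.6% > 43%; LTV 100.3% > 85%; reserves 10.3 ≥ 6 mo → does not qualify.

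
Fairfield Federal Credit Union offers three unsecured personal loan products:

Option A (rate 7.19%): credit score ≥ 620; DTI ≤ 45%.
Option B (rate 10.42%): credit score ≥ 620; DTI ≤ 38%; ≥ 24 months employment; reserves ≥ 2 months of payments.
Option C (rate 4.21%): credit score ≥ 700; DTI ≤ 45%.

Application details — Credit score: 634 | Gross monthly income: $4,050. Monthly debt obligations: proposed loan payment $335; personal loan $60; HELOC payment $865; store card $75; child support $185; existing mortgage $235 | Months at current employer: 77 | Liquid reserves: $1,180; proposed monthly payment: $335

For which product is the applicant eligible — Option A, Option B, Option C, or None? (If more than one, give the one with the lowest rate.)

Option A

Total debts = (335 + 60 + 865 + 75 + 185 + 235) = 1,755; DTI = 1,755/4,050 = 43.3%.
Reserves = 1,180/335 = 3.5 months.
Option A: score 634 ≥ 620; DTI 43.3% ≤ 45% → qualifies.
Option B: score 634 ≥ 620; DTI 43.3% > 38%; employment 77 ≥ 24 mo; reserves 3.5 ≥ 2 mo → does not qualify.
Option C: score 634 < 700; DTI 43.3% ≤ 45% → does not qualify.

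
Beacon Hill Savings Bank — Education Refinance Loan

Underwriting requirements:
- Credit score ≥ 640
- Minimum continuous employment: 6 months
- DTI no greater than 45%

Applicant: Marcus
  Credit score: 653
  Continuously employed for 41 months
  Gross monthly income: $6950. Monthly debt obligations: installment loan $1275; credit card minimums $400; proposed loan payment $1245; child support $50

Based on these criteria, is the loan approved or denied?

Credit score 653 ≥ 640 (meets)
Employment 41 ≥ 6 months
Total monthly debts = (1,275 + 400 + 1,245 + 50) = 2,970. DTI: 2,970 ÷ 6,950 = 42.7%, within the 45% cap
All criteria satisfied.

Approved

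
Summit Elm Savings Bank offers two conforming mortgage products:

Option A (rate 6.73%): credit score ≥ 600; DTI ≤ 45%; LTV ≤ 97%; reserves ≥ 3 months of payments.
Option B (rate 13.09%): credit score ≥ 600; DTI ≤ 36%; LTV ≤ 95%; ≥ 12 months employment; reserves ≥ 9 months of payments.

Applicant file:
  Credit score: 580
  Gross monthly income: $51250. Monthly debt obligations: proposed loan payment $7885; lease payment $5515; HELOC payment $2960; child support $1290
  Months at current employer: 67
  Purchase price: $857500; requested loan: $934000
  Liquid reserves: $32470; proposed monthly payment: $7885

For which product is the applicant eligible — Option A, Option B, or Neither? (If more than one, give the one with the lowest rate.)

Total debts = (7,885 + 5,515 + 2,960 + 1,290) = 17,650; DTI = 17,650/51,250 = 34.4%.
LTV = 934,000/857,500 = 108.9%.
Reserves = 32,470/7,885 = 4.1 months.
Option A: score 580 < 600; DTI 34.4% ≤ 45%; LTV 108.9% > 97%; reserves 4.1 ≥ 3 mo → does not qualify.
Option B: score 580 < 600; DTI 34.4% ≤ 36%; LTV 108.9% > 95%; employment 67 ≥ 12 mo; reserves 4.1 < 9 mo → does not qualify.

Neither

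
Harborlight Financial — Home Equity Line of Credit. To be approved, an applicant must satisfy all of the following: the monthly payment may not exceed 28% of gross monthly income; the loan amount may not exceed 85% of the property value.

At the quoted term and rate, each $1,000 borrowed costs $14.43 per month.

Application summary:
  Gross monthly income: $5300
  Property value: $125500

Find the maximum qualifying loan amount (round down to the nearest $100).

Payment cap: 28% × $5,300 = $1,484/month.
At $14.43 per $1,000, that supports 1,484/14.43 × 1,000 ≈ $102,841 → $102,800.
LTV cap: 85% × $125,500 = $106,675 → $106,600.
Binding constraint: payment-to-income.

$102,800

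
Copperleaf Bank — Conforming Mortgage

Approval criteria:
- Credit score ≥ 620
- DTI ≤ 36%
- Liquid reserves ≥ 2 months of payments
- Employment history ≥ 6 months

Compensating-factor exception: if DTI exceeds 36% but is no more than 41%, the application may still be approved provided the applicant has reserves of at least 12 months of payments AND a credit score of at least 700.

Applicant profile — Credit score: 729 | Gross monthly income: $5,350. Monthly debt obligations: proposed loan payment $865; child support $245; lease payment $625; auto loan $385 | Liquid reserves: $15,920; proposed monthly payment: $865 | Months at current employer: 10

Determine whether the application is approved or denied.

Approved

Credit score 729 ≥ 620 (meets base)
Total debts = (865 + 245 + 625 + 385) = 2,120. DTI: 2,120 ÷ 5,350 = 39.6%, over the 36% base limit.
Reserves = 15,920/865 = 18.4 months ≥ 2
Employment 10 ≥ 6 months
DTI 39.6% is within the 36%–41% exception band; checking compensating factors.
Override check — reserves: 18.4 mo (ok); score: 729 (ok).
Both override conditions satisfied; DTI exception granted.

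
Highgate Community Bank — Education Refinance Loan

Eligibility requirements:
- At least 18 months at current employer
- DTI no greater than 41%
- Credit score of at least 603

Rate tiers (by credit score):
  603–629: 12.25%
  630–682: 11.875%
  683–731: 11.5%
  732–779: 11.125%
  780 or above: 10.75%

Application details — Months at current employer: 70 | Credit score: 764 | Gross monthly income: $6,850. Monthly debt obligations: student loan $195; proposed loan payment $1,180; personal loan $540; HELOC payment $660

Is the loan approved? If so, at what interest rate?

Credit score 764 ≥ 603 (meets minimum)
Employment 70 ≥ 18 months
Total monthly debts = (195 + 1,180 + 540 + 660) = 2,575. DTI = 2,575/6,850 = 37.6% ≤ 41%
All requirements met. Score 764 falls in the 732–779 tier → 11.125%.

Approved at 11.125%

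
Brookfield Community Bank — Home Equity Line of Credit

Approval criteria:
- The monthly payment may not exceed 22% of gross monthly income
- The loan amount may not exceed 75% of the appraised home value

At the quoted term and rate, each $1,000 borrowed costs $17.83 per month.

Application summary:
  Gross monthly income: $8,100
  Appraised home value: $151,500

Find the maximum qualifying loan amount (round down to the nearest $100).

$99,900

Payment cap: 22% × $8,100 = $1,782/month.
At $17.83 per $1,000, that supports 1,782/17.83 × 1,000 ≈ $99,943 → $99,900.
LTV cap: 75% × $151,500 = $113,625 → $113,600.
Binding constraint: payment-to-income.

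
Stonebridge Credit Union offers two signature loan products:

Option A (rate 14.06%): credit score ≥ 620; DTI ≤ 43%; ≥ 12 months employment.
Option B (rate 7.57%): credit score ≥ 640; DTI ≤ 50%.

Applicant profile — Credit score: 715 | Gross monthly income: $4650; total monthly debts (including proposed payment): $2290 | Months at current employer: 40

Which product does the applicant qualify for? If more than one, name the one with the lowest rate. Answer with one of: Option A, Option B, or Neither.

DTI = 2,290/4,650 = 49.2%.
Option A: score 715 ≥ 620; DTI 49.2% > 43%; employment 40 ≥ 12 mo → does not qualify.
Option B: score 715 ≥ 640; DTI 49.2% ≤ 50% → qualifies.

Option B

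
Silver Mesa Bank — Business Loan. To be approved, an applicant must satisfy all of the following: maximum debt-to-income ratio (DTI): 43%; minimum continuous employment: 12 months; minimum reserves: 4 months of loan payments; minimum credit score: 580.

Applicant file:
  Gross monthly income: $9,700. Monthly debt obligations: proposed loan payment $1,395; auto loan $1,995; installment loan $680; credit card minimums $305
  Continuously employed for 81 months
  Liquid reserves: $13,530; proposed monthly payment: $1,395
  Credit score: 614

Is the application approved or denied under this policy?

Total monthly debts = (1,395 + 1,995 + 680 + 305) = 4,375. Debt-to-income = 4,375/9,700 = 45.1% — over 43% limit
Employment 81 ≥ 12 months
Reserves = 13,530/1,395 = 9.7 months ≥ 4
Credit score 614 ≥ 580 (meets)
Fails on DTI.

Denied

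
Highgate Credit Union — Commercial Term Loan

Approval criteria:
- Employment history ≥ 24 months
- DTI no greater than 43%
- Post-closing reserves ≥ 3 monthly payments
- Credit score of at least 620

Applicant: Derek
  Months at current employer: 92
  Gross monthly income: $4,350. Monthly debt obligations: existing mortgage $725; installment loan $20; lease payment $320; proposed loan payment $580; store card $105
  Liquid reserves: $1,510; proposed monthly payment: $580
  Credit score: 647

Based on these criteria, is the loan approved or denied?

Employment 92 ≥ 24 months
Total monthly debts = (725 + 20 + 320 + 580 + 105) = 1,750. DTI: 1,750 ÷ 4,350 = 40.2%, within the 43% cap
Liquid reserves cover 1,510/580 = 2.6 months — < 3 required
Credit score 647 ≥ 620 (meets)
Fails on reserves.

Denied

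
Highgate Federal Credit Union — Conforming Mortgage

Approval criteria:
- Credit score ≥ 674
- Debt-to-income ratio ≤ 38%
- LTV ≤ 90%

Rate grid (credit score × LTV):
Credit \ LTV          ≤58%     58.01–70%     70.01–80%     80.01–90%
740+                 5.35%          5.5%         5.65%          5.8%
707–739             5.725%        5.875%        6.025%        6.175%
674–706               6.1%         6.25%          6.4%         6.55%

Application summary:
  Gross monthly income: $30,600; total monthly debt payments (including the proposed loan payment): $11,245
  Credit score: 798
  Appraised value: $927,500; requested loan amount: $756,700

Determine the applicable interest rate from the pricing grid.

5.8%

Credit score 798 ≥ 674; DTI = 11,245/30,600 = 36.7% ≤ 38%
Loan-to-value = 756,700/927,500 = 81.6% — pass (90% max)
Score 798 is in the 740+ band; LTV 81.6% is in the 80.01–90% band → 5.8%.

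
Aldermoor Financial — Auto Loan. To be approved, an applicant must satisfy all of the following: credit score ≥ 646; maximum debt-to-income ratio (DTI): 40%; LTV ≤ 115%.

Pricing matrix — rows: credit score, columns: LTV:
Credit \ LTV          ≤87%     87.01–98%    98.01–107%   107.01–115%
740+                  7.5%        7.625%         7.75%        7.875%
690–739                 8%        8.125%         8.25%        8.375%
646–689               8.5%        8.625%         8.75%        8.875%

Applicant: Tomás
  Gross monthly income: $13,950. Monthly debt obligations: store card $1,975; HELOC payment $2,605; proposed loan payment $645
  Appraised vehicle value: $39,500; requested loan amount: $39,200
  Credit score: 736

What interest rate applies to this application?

Credit score 736 ≥ 646; Total monthly debts = (1,975 + 2,605 + 645) = 5,225. DTI: 5,225 ÷ 13,950 = 37.5%, within the 40% cap
LTV: 39,200 ÷ 39,500 = 99.2%, within 115% cap
Credit 736 → row 690–739; LTV 99.2% → column 98.01–107%. Grid cell → 8.25%.

8.25%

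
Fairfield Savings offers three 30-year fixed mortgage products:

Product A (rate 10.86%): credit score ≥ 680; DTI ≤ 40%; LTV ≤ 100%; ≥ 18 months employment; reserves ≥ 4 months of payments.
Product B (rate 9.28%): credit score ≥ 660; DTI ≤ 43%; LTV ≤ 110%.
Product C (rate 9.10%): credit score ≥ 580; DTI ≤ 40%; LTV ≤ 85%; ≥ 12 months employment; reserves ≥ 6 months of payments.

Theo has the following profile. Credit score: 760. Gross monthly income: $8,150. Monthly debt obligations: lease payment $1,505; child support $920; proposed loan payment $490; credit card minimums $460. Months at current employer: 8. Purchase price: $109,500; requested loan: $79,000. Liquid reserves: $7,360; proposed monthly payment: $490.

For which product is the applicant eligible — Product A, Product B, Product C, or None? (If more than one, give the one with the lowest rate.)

Total debts = (1,505 + 920 + 490 + 460) = 3,375; DTI = 3,375/8,150 = 41.4%.
LTV = 79,000/109,500 = 72.1%.
Reserves = 7,360/490 = 15.0 months.
Product A: score 760 ≥ 680; DTI 41.4% > 40%; LTV 72.1% ≤ 100%; employment 8 < 18 mo; reserves 15.0 ≥ 4 mo → does not qualify.
Product B: score 760 ≥ 660; DTI 41.4% ≤ 43%; LTV 72.1% ≤ 110% → qualifies.
Product C: score 760 ≥ 580; DTI 41.4% > 40%; LTV 72.1% ≤ 85%; employment 8 < 12 mo; reserves 15.0 ≥ 6 mo → does not qualify.

Product B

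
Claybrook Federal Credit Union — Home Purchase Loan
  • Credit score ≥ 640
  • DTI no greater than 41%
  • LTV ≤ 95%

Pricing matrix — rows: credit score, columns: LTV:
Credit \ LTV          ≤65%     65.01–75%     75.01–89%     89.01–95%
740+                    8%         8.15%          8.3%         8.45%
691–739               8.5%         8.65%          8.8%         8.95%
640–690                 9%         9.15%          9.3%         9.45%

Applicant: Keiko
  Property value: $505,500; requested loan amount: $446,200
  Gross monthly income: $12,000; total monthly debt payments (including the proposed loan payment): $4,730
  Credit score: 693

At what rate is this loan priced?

Credit score 693 ≥ 640; DTI: 4,730 ÷ 12,000 = 39.4%, within the 41% cap
Loan-to-value = 446,200/505,500 = 88.3% — pass (95% max)
Score 693 is in the 691–739 band; LTV 88.3% is in the 75.01–89% band → 8.8%.

8.8%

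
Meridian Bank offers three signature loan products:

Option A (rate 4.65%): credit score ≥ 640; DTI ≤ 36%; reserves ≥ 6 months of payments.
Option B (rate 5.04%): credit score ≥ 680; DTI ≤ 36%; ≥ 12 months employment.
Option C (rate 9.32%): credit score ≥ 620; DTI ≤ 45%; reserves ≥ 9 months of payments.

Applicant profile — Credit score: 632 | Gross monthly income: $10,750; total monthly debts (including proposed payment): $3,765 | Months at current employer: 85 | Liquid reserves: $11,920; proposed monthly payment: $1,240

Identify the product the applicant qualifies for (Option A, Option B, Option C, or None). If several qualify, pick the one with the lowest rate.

DTI = 3,765/10,750 = 35%.
Reserves = 11,920/1,240 = 9.6 months.
Option A: score 632 < 640; DTI 35% ≤ 36%; reserves 9.6 ≥ 6 mo → does not qualify.
Option B: score 632 < 680; DTI 35% ≤ 36%; employment 85 ≥ 12 mo → does not qualify.
Option C: score 632 ≥ 620; DTI 35% ≤ 45%; reserves 9.6 ≥ 9 mo → qualifies.

Option C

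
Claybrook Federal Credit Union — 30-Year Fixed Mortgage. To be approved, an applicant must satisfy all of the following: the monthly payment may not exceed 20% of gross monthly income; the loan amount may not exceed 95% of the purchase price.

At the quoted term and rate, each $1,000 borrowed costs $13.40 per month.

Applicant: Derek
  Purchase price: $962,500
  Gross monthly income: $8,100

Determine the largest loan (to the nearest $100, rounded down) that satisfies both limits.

Payment cap: 20% × $8,100 = $1,620/month.
At $13.40 per $1,000, that supports 1,620/13.40 × 1,000 ≈ $120,895 → $120,800.
LTV cap: 95% × $962,500 = $914,375 → $914,300.
Binding constraint: payment-to-income.

$120,800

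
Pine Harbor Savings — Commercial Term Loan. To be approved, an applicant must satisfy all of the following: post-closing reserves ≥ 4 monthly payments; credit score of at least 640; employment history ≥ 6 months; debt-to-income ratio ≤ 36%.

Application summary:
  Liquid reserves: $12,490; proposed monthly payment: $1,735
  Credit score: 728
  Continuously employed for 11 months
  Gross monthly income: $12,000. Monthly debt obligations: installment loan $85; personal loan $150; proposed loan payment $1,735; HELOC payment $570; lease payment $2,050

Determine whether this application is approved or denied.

Denied

Liquid reserves cover 12,490/1,735 = 7.2 months — ≥ 4 required
Credit score 728 ≥ 640 (meets)
Employment 11 ≥ 6 months
Total monthly debts = (85 + 150 + 1,735 + 570 + 2,050) = 4,590. Debt-to-income = 4,590/12,000 = 38.2% — over 36% limit
Fails on DTI.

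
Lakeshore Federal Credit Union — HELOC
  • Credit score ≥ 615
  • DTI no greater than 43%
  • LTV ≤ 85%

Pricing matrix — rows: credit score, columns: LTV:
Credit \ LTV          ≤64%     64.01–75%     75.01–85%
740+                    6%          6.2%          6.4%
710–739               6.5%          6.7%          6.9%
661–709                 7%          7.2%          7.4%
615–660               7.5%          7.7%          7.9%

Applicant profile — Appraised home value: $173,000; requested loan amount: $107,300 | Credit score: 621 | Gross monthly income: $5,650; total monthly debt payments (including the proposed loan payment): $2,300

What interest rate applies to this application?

Credit score 621 ≥ 615; DTI = 2,300/5,650 = 40.7% ≤ 43%
Loan-to-value = 107,300/173,000 = 62% — pass (85% max)
Credit 621 → row 615–660; LTV 62% → column ≤64%. Grid cell → 7.5%.

7.5%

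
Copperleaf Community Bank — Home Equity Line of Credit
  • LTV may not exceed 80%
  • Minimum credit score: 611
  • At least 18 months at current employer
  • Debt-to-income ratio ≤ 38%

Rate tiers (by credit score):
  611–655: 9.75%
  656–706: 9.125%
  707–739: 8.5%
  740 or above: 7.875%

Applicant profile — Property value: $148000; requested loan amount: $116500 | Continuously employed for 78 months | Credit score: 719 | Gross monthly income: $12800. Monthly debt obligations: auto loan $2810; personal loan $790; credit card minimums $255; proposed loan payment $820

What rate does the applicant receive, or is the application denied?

Credit score 719 ≥ 611 (meets minimum)
Total monthly debts = (2,810 + 790 + 255 + 820) = 4,675. DTI: 4,675 ÷ 12,800 = 36.5%, within the 38% cap
Loan-to-value = 116,500/148,000 = 78.7% — pass (80% max)
Employment 78 ≥ 18 months
All requirements met. Score 719 falls in the 707–739 tier → 8.5%.

Approved at 8.5%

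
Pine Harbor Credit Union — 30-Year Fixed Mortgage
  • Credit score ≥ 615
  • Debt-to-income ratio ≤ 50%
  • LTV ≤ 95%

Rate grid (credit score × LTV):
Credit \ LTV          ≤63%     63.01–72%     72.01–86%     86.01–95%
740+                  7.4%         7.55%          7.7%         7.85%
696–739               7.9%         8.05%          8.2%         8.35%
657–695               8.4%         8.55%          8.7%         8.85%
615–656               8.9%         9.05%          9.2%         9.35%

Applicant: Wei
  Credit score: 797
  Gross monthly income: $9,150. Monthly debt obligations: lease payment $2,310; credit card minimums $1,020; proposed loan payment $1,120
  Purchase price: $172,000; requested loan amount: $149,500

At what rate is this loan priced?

7.85%

Credit score 797 ≥ 615; Total monthly debts = (2,310 + 1,020 + 1,120) = 4,450. DTI: 4,450 ÷ 9,150 = 48.6%, within the 50% cap
LTV = 149,500/172,000 = 86.9% ≤ 95%
Row: 797 falls in 740+. Column: 86.9% falls in 86.01–95%. Rate = 7.85%.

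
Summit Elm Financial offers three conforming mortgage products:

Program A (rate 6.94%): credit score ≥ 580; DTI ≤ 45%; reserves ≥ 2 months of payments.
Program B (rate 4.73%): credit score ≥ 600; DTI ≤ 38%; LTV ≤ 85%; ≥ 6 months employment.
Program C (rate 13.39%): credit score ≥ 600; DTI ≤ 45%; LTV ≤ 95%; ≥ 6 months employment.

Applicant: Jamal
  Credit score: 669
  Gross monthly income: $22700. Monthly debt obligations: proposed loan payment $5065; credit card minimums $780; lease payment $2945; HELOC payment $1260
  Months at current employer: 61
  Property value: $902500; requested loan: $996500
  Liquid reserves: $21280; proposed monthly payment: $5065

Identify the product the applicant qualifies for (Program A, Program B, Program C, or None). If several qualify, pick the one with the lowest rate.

Program A

Total debts = (5,065 + 780 + 2,945 + 1,260) = 10,050; DTI = 10,050/22,700 = 44.3%.
LTV = 996,500/902,500 = 110.4%.
Reserves = 21,280/5,065 = 4.2 months.
Program A: score 669 ≥ 580; DTI 44.3% ≤ 45%; reserves 4.2 ≥ 2 mo → qualifies.
Program B: score 669 ≥ 600; DTI 44.3% > 38%; LTV 110.4% > 85%; employment 61 ≥ 6 mo → does not qualify.
Program C: score 669 ≥ 600; DTI 44.3% ≤ 45%; LTV 110.4% > 95%; employment 61 ≥ 6 mo → does not qualify.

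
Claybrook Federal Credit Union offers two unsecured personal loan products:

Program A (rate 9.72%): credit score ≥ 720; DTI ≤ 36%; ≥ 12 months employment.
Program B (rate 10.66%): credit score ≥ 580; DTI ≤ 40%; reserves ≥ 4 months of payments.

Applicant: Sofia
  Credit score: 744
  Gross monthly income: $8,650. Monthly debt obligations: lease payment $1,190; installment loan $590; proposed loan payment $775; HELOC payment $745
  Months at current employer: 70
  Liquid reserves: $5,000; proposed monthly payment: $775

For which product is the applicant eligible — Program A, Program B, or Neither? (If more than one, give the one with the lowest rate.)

Total debts = (1,190 + 590 + 775 + 745) = 3,300; DTI = 3,300/8,650 = 38.2%.
Reserves = 5,000/775 = 6.5 months.
Program A: score 744 ≥ 720; DTI 38.2% > 36%; employment 70 ≥ 12 mo → does not qualify.
Program B: score 744 ≥ 580; DTI 38.2% ≤ 40%; reserves 6.5 ≥ 4 mo → qualifies.

Program B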